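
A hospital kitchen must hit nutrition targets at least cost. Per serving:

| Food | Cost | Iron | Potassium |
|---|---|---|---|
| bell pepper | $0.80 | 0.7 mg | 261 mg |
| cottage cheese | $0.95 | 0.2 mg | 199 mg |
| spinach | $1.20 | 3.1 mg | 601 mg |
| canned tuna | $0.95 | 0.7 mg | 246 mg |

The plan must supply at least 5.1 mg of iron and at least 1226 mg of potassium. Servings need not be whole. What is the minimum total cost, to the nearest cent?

$2.45

An LP optimum is at a vertex; with two nutrient constraints at most two foods are used. Check each candidate.
bell pepper only: max(5.1/0.7, 1226/261) = 7.286 servings → $5.83.
cottage cheese only: max(5.1/0.2, 1226/199) = 25.5 servings → $24.23.
spinach only: max(5.1/3.1, 1226/601) = 2.04 servings → $2.45.
canned tuna only: max(5.1/0.7, 1226/246) = 7.286 servings → $6.92.
bell pepper + cottage cheese with both targets exact would need a negative amount; discard.
bell pepper + spinach with both tight: 1.894 servings and 1.218 servings → $2.98.
bell pepper + canned tuna with both targets exact would need a negative amount; discard.
cottage cheese + spinach with both tight: 1.481 servings and 1.55 servings → $3.27.
cottage cheese + canned tuna: intersection lies outside the first quadrant.
spinach + canned tuna with both tight: 1.159 servings and 2.151 servings → $3.43.
Cheapest feasible corner: $2.45.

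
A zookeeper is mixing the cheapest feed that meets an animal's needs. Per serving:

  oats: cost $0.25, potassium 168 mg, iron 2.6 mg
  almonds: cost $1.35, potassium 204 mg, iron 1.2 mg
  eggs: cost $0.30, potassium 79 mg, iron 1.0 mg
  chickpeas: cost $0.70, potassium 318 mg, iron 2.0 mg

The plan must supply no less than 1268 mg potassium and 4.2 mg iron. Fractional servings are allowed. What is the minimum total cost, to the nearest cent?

oats only: max(1268/168, 4.2/2.6) = 7.548 servings → $1.89.
almonds only: max(1268/204, 4.2/1.2) = 6.216 servings → $8.39.
eggs only: max(1268/79, 4.2/1.0) = 16.05 servings → $4.82.
chickpeas only: max(1268/318, 4.2/2.0) = 3.987 servings → $2.79.
oats + almonds: intersection lies outside the first quadrant.
oats + eggs: intersection lies outside the first quadrant.
oats + chickpeas: intersection lies outside the first quadrant.
almonds + eggs: intersection lies outside the first quadrant.
almonds + chickpeas: the both-tight solution has a negative serving — not a feasible corner.
eggs + chickpeas with both targets exact would need a negative amount; discard.
The minimum over all feasible corners is $1.89.

$1.89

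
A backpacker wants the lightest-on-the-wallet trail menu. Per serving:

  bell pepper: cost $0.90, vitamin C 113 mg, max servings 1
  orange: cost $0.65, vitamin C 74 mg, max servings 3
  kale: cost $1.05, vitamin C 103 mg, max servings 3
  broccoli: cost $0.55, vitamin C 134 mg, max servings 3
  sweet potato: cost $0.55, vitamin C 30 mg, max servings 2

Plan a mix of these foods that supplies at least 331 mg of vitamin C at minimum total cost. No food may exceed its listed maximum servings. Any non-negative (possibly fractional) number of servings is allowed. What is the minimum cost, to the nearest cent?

Cost per mg of vitamin C: broccoli $0.0041, bell pepper $0.0080, orange $0.0088, kale $0.0102, sweet potato $0.0183.
Take 2.47 servings of broccoli: +331.0 mg vitamin C for $1.36 (total $1.36, still need 0.0 mg).
Greedy by cheapest-per-mg is optimal for a single linear constraint, so the minimum cost is $1.36.

$1.36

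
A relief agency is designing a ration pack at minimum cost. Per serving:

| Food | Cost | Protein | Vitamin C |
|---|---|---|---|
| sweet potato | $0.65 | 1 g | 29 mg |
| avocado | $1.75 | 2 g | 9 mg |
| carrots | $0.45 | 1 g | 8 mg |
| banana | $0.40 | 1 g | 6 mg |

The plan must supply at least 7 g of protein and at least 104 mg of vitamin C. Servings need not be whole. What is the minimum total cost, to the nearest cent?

$3.47

With two linear requirements the optimum uses one or two foods; enumerate the corners.
sweet potato only: max(7/1, 104/29) = 7 servings → $4.55.
avocado only: max(7/2, 104/9) = 11.56 servings → $20.22.
carrots only: max(7/1, 104/8) = 13 servings → $5.85.
banana only: max(7/1, 104/6) = 17.33 servings → $6.93.
sweet potato + avocado with both tight: 2.959 servings and 2.02 servings → $5.46.
sweet potato + carrots with both tight: 2.286 servings and 4.714 servings → $3.61.
sweet potato + banana with both tight: 2.696 servings and 4.304 servings → $3.47.
avocado + carrots: the both-tight solution has a negative serving — not a feasible corner.
avocado + banana with both targets exact would need a negative amount; discard.
carrots + banana: intersection lies outside the first quadrant.
Cheapest feasible corner: $3.47.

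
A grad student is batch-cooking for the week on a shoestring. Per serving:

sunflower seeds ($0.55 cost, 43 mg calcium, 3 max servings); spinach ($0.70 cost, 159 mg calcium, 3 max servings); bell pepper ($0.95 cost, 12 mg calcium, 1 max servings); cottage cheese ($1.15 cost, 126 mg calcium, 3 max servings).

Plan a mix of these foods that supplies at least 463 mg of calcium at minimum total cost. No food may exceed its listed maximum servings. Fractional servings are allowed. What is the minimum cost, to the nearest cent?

Cost per mg of calcium: spinach $0.0044, cottage cheese $0.0091, sunflower seeds $0.0128, bell pepper $0.0792.
Take 2.912 servings of spinach: +463.0 mg calcium for $2.04 (total $2.04, still need 0.0 mg).
Filling from the cheapest source first is optimal under one linear minimum: $2.04.

$2.04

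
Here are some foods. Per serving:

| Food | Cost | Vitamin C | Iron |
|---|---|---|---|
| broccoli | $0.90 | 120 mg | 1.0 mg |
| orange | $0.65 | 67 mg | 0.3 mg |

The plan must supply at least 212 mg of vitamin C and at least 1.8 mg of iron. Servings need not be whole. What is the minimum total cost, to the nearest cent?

At the optimum either one food covers both requirements or two foods hit both targets exactly; no other combination can be cheaper.
broccoli only: max(212/120, 1.8/1.0) = 1.8 servings → $1.62.
orange only: max(212/67, 1.8/0.3) = 6 servings → $3.90.
broccoli + orange with both targets exact would need a negative amount; discard.
So the least-cost plan costs $1.62.

$1.62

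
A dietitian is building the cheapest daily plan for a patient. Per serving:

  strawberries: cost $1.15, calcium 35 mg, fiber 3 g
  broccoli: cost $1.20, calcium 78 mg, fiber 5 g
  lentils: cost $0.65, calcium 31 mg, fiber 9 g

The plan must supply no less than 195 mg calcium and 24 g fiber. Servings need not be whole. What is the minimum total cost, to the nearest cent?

For a min-cost LP with two ≥-constraints, a basic feasible solution has at most two positive variables.
strawberries only: max(195/35, 24/3) = 8 servings → $9.20.
broccoli only: max(195/78, 24/5) = 4.8 servings → $5.76.
lentils only: max(195/31, 24/9) = 6.29 servings → $4.09.
strawberries + broccoli: intersection lies outside the first quadrant.
strawberries + lentils with both tight: 4.554 servings and 1.149 servings → $5.98.
broccoli + lentils with both tight: 1.848 servings and 1.64 servings → $3.28.
So the least-cost plan costs $3.28.

$3.28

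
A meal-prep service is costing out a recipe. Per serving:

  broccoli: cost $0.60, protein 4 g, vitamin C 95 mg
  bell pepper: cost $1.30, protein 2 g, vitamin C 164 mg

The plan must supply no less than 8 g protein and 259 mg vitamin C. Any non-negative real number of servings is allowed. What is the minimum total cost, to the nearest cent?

$1.64

Two binding constraints pin down two serving amounts, so the optimal mix uses at most two foods. The candidates are each food alone (scaled to the tighter of protein/vitamin C) and each pair with both constraints tight.
broccoli only: max(8/4, 259/95) = 2.726 servings → $1.64.
bell pepper only: max(8/2, 259/164) = 4 servings → $5.20.
broccoli + bell pepper with both tight: 1.704 servings and 0.5923 servings → $1.79.
So the least-cost plan costs $1.64.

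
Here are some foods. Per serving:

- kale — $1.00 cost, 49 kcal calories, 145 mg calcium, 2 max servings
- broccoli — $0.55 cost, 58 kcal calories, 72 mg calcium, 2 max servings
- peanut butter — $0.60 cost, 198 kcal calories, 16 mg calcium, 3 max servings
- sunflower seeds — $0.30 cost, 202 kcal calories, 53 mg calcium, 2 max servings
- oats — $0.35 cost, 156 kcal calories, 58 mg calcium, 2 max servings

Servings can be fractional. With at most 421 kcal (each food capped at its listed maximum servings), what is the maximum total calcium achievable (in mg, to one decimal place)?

511.0 mg

Calcium per kcal: kale 2.959, broccoli 1.241, oats 0.3718, sunflower seeds 0.2624, peanut butter 0.08081.
Take 2 servings of kale: uses 98 kcal, +290.0 mg calcium (running total 290.0 mg).
Take 2 servings of broccoli: uses 116 kcal, +144.0 mg calcium (running total 434.0 mg).
Take 1.327 servings of oats: uses 207 kcal, +77.0 mg calcium (running total 511.0 mg).
Greedy by best ratio exhausts the calories allowance optimally: 511.0 mg.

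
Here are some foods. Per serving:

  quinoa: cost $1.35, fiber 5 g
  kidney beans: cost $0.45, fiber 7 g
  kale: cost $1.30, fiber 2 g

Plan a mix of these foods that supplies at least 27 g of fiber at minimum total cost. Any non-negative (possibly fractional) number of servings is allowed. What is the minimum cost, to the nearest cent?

$1.74

Cost per g of fiber: kidney beans $0.0643, quinoa $0.2700, kale $0.6500.
With no serving limits, use only kidney beans: 27 g / 7 g = 3.857 servings × $0.45 = $1.74.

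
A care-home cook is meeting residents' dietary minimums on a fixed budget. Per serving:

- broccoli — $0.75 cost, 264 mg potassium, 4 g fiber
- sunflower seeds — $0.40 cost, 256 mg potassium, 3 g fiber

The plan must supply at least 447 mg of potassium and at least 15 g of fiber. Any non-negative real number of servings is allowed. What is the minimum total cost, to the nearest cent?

$2.00

This is a tiny linear program; its minimum lies at a vertex of the feasible set. List the vertices and price them.
broccoli only: max(447/264, 15/4) = 3.75 servings → $2.81.
sunflower seeds only: max(447/256, 15/3) = 5 servings → $2.00.
broccoli + sunflower seeds with both targets exact would need a negative amount; discard.
Cheapest feasible corner: $2.00.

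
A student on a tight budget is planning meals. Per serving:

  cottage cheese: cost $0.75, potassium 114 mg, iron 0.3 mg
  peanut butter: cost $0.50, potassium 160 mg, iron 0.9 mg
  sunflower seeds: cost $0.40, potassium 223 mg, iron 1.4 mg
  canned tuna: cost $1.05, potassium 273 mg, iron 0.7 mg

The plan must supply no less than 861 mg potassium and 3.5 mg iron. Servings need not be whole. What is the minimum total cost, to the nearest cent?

Minimising a linear cost over {potassium ≥ 861, iron ≥ 3.5, servings ≥ 0} — the optimum is at a vertex, using one or two foods.
cottage cheese only: max(861/114, 3.5/0.3) = 11.67 servings → $8.75.
peanut butter only: max(861/160, 3.5/0.9) = 5.381 servings → $2.69.
sunflower seeds only: max(861/223, 3.5/1.4) = 3.861 servings → $1.54.
canned tuna only: max(861/273, 3.5/0.7) = 5 servings → $5.25.
cottage cheese + peanut butter with both tight: 3.936 servings and 2.577 servings → $4.24.
cottage cheese + sunflower seeds with both tight: 4.584 servings and 1.518 servings → $4.04.
cottage cheese + canned tuna with both targets exact would need a negative amount; discard.
peanut butter + sunflower seeds with both targets exact would need a negative amount; discard.
peanut butter + canned tuna with both tight: 2.639 servings and 1.607 servings → $3.01.
sunflower seeds + canned tuna with both tight: 1.56 servings and 1.879 servings → $2.60.
Cheapest feasible corner: $1.54.

$1.54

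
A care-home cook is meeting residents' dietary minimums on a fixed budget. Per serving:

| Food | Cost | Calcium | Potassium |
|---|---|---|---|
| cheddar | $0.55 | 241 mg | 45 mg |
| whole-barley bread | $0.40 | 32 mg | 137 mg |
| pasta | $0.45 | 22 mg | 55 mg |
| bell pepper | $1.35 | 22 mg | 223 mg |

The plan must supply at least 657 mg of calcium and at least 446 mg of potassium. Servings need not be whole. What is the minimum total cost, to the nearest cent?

cheddar only: max(657/241, 446/45) = 9.911 servings → $5.45.
whole-barley bread only: max(657/32, 446/137) = 20.53 servings → $8.21.
pasta only: max(657/22, 446/55) = 29.86 servings → $13.44.
bell pepper only: max(657/22, 446/223) = 29.86 servings → $40.32.
cheddar + whole-barley bread with both tight: 2.398 servings and 2.468 servings → $2.31.
cheddar + pasta with both tight: 2.146 servings and 6.353 servings → $4.04.
cheddar + bell pepper with both tight: 2.591 servings and 1.477 servings → $3.42.
whole-barley bread + pasta: intersection lies outside the first quadrant.
whole-barley bread + bell pepper with both targets exact would need a negative amount; discard.
pasta + bell pepper: the both-tight solution has a negative serving — not a feasible corner.
So the least-cost plan costs $2.31.

$2.31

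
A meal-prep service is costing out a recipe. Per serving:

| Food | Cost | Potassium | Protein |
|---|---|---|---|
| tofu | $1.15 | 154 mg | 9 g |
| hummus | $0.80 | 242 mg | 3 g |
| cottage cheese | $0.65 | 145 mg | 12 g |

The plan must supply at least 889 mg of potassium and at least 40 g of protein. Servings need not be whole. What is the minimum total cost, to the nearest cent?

$3.42

With two linear requirements the optimum uses one or two foods; enumerate the corners.
tofu only: max(889/154, 40/9) = 5.773 servings → $6.64.
hummus only: max(889/242, 40/3) = 13.33 servings → $10.67.
cottage cheese only: max(889/145, 40/12) = 6.131 servings → $3.99.
tofu + hummus with both tight: 4.087 servings and 1.073 servings → $5.56.
tofu + cottage cheese: the both-tight solution has a negative serving — not a feasible corner.
hummus + cottage cheese with both tight: 1.972 servings and 2.84 servings → $3.42.
Cheapest feasible corner: $3.42.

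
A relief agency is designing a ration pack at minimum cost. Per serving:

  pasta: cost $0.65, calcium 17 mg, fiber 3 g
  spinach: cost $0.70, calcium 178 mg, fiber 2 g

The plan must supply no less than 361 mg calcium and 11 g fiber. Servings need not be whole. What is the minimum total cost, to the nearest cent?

$2.86

At the optimum either one food covers both requirements or two foods hit both targets exactly; no other combination can be cheaper.
pasta only: max(361/17, 11/3) = 21.24 servings → $13.80.
spinach only: max(361/178, 11/2) = 5.5 servings → $3.85.
pasta + spinach with both tight: 2.472 servings and 1.792 servings → $2.86.
Cheapest feasible corner: $2.86.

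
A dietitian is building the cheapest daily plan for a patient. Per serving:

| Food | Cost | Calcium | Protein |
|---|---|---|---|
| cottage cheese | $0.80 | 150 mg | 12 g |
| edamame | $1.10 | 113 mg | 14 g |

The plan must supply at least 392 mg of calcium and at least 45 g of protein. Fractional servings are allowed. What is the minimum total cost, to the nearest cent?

$3.00

With two linear requirements the optimum uses one or two foods; enumerate the corners.
cottage cheese only: max(392/150, 45/12) = 3.75 servings → $3.00.
edamame only: max(392/113, 45/14) = 3.469 servings → $3.82.
cottage cheese + edamame with both tight: 0.5417 servings and 2.75 servings → $3.46.
The minimum over all feasible corners is $3.00.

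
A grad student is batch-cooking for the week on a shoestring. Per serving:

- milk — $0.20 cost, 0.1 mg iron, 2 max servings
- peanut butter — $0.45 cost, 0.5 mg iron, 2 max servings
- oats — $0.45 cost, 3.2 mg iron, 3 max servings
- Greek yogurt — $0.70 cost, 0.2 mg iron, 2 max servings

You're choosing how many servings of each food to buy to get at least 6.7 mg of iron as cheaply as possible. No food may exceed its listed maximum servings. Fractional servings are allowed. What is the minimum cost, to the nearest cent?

$0.94

Cost per mg of iron: oats $0.1406, peanut butter $0.9000, milk $2.0000, Greek yogurt $3.5000.
Take 2.094 servings of oats: +6.7 mg iron for $0.94 (total $0.94, still need 0.0 mg).
Greedy by cheapest-per-mg is optimal for a single linear constraint, so the minimum cost is $0.94.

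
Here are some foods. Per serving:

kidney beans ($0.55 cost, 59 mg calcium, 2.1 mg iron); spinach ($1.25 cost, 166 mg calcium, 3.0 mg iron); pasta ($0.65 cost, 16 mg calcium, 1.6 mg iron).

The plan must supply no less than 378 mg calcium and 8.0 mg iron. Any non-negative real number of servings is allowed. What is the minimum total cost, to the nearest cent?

$2.97

An LP optimum is at a vertex; with two nutrient constraints at most two foods are used. Check each candidate.
kidney beans only: max(378/59, 8.0/2.1) = 6.407 servings → $3.52.
spinach only: max(378/166, 8.0/3.0) = 2.667 servings → $3.33.
pasta only: max(378/16, 8.0/1.6) = 23.62 servings → $15.36.
kidney beans + spinach with both tight: 1.131 servings and 1.875 servings → $2.97.
kidney beans + pasta with both targets exact would need a negative amount; discard.
spinach + pasta with both tight: 2.191 servings and 0.8915 servings → $3.32.
Cheapest feasible corner: $2.97.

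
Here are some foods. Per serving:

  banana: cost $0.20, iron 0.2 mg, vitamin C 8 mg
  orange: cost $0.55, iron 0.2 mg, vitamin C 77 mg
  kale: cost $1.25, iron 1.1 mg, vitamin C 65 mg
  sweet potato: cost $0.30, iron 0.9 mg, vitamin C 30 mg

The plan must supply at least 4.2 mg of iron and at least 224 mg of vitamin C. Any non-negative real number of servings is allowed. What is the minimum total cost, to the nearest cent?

$1.98

An LP optimum is at a vertex; with two nutrient constraints at most two foods are used. Check each candidate.
banana only: max(4.2/0.2, 224/8) = 28 servings → $5.60.
orange only: max(4.2/0.2, 224/77) = 21 servings → $11.55.
kale only: max(4.2/1.1, 224/65) = 3.818 servings → $4.77.
sweet potato only: max(4.2/0.9, 224/30) = 7.467 servings → $2.24.
banana + orange with both tight: 20.19 servings and 0.8116 servings → $4.48.
banana + kale with both tight: 6.333 servings and 2.667 servings → $4.60.
banana + sweet potato: the both-tight solution has a negative serving — not a feasible corner.
orange + kale: intersection lies outside the first quadrant.
orange + sweet potato with both tight: 1.194 servings and 4.401 servings → $1.98.
kale + sweet potato with both tight: 2.965 servings and 1.043 servings → $4.02.
The minimum over all feasible corners is $1.98.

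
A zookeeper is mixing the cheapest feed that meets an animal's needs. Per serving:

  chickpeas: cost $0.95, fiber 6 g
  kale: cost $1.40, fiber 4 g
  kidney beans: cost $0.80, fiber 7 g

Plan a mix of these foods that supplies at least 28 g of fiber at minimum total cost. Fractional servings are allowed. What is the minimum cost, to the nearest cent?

$3.20

Cost per g of fiber: kidney beans $0.1143, chickpeas $0.1583, kale $0.3500.
With no serving limits, use only kidney beans: 28 g / 7 g = 4 servings × $0.80 = $3.20.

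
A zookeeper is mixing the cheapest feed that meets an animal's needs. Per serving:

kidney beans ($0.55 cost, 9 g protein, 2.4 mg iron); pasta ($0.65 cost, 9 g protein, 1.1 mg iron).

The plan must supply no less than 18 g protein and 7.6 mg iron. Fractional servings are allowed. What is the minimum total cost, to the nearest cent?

Two binding constraints pin down two serving amounts, so the optimal mix uses at most two foods. The candidates are each food alone (scaled to the tighter of protein/iron) and each pair with both constraints tight.
kidney beans only: max(18/9, 7.6/2.4) = 3.167 servings → $1.74.
pasta only: max(18/9, 7.6/1.1) = 6.909 servings → $4.49.
kidney beans + pasta: intersection lies outside the first quadrant.
So the least-cost plan costs $1.74.

$1.74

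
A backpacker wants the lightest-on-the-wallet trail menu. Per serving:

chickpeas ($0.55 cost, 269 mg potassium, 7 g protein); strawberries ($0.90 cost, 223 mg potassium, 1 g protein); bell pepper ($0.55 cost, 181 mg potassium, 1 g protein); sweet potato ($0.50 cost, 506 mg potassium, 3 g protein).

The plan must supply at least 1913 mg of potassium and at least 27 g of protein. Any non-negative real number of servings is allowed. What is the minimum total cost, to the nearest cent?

$2.71

This is a tiny linear program; its minimum lies at a vertex of the feasible set. List the vertices and price them.
chickpeas only: max(1913/269, 27/7) = 7.112 servings → $3.91.
strawberries only: max(1913/223, 27/1) = 27 servings → $24.30.
bell pepper only: max(1913/181, 27/1) = 27 servings → $14.85.
sweet potato only: max(1913/506, 27/3) = 9 servings → $4.50.
chickpeas + strawberries with both tight: 3.18 servings and 4.743 servings → $6.02.
chickpeas + bell pepper with both tight: 2.98 servings and 6.14 servings → $5.02.
chickpeas + sweet potato with both tight: 2.897 servings and 2.241 servings → $2.71.
strawberries + bell pepper: intersection lies outside the first quadrant.
strawberries + sweet potato: the both-tight solution has a negative serving — not a feasible corner.
bell pepper + sweet potato with both targets exact would need a negative amount; discard.
So the least-cost plan costs $2.71.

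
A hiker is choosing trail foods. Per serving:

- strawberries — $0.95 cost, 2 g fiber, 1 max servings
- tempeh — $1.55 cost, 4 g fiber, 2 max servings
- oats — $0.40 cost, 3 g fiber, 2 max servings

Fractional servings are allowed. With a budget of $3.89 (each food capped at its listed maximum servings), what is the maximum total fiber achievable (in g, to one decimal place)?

Fiber per dollar: oats 7.5, tempeh 2.581, strawberries 2.105.
Take 2 servings of oats: spends $0.80, +6.0 g fiber (running total 6.0 g).
Take 1.994 servings of tempeh: spends $3.09, +8.0 g fiber (running total 14.0 g).
Greedy by best ratio exhausts the cost allowance optimally: 14.0 g.

14.0 g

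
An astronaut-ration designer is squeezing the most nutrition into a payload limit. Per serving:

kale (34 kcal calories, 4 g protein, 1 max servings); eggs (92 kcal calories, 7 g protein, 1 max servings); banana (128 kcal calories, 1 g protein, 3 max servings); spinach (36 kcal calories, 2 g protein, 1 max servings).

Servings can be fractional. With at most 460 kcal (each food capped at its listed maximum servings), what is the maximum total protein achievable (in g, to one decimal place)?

Protein per kcal: kale 0.1176, eggs 0.07609, spinach 0.05556, banana 0.007812.
Take 1 serving of kale: uses 34 kcal, +4.0 g protein (running total 4.0 g).
Take 1 serving of eggs: uses 92 kcal, +7.0 g protein (running total 11.0 g).
Take 1 serving of spinach: uses 36 kcal, +2.0 g protein (running total 13.0 g).
Take 2.328 servings of banana: uses 298 kcal, +2.3 g protein (running total 15.3 g).
Filling greedily by protein-per-kcal is optimal for one linear limit, giving 15.3 g.

15.3 g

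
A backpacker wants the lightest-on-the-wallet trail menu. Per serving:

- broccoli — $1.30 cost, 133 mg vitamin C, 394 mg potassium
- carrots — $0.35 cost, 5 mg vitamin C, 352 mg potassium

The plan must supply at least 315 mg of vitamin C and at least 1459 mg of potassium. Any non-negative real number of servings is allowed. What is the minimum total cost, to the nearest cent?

Two binding constraints pin down two serving amounts, so the optimal mix uses at most two foods. The candidates are each food alone (scaled to the tighter of vitamin C/potassium) and each pair with both constraints tight.
broccoli only: max(315/133, 1459/394) = 3.703 servings → $4.81.
carrots only: max(315/5, 1459/352) = 63 servings → $22.05.
broccoli + carrots with both tight: 2.31 servings and 1.559 servings → $3.55.
Cheapest feasible corner: $3.55.

$3.55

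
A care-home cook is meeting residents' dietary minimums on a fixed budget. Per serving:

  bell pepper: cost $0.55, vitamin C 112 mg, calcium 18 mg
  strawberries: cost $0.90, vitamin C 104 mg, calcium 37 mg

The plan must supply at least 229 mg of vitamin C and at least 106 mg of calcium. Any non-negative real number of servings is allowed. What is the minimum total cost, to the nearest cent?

Compare the cost at each extreme point of the feasible region.
bell pepper only: max(229/112, 106/18) = 5.889 servings → $3.24.
strawberries only: max(229/104, 106/37) = 2.865 servings → $2.58.
bell pepper + strawberries: intersection lies outside the first quadrant.
The minimum over all feasible corners is $2.58.

$2.58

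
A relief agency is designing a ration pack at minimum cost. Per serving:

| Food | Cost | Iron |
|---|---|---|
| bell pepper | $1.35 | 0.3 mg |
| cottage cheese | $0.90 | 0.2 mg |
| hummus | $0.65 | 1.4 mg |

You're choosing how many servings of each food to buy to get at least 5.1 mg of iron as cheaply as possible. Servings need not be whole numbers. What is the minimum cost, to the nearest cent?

Cost per mg of iron: hummus $0.4643, bell pepper $4.5000, cottage cheese $4.5000.
With no serving limits, use only hummus: 5.1 mg / 1.4 mg = 3.643 servings × $0.65 = $2.37.

$2.37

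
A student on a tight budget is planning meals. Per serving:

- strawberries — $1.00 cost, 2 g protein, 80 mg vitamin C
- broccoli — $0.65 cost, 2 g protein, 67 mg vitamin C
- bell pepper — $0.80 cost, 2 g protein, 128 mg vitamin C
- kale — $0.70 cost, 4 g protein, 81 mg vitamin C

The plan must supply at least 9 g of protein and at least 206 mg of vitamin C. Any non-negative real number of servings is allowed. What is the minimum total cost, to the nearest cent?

$1.70

This is a tiny linear program; its minimum lies at a vertex of the feasible set. List the vertices and price them.
strawberries only: max(9/2, 206/80) = 4.5 servings → $4.50.
broccoli only: max(9/2, 206/67) = 4.5 servings → $2.92.
bell pepper only: max(9/2, 206/128) = 4.5 servings → $3.60.
kale only: max(9/4, 206/81) = 2.543 servings → $1.78.
strawberries + broccoli: intersection lies outside the first quadrant.
strawberries + bell pepper with both targets exact would need a negative amount; discard.
strawberries + kale with both tight: 0.6013 servings and 1.949 servings → $1.97.
broccoli + bell pepper: the both-tight solution has a negative serving — not a feasible corner.
broccoli + kale with both tight: 0.8962 servings and 1.802 servings → $1.84.
bell pepper + kale with both tight: 0.2714 servings and 2.114 servings → $1.70.
The minimum over all feasible corners is $1.70.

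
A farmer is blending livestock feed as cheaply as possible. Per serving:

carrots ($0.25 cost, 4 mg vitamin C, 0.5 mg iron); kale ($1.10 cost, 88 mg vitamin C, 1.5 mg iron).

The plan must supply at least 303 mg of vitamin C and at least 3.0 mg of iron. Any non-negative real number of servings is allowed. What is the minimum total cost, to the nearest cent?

This is a tiny linear program; its minimum lies at a vertex of the feasible set. List the vertices and price them.
carrots only: max(303/4, 3.0/0.5) = 75.75 servings → $18.94.
kale only: max(303/88, 3.0/1.5) = 3.443 servings → $3.79.
carrots + kale: the both-tight solution has a negative serving — not a feasible corner.
Cheapest feasible corner: $3.79.

$3.79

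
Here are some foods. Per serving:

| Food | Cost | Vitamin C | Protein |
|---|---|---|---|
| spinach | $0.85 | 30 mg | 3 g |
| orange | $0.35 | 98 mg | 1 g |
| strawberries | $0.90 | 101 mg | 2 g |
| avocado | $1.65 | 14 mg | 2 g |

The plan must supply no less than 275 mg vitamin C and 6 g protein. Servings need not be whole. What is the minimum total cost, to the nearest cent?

For a min-cost LP with two ≥-constraints, a basic feasible solution has at most two positive variables.
spinach only: max(275/30, 6/3) = 9.167 servings → $7.79.
orange only: max(275/98, 6/1) = 6 servings → $2.10.
strawberries only: max(275/101, 6/2) = 3 servings → $2.70.
avocado only: max(275/14, 6/2) = 19.64 servings → $32.41.
spinach + orange with both tight: 1.186 servings and 2.443 servings → $1.86.
spinach + strawberries with both tight: 0.2305 servings and 2.654 servings → $2.58.
spinach + avocado with both targets exact would need a negative amount; discard.
orange + strawberries with both targets exact would need a negative amount; discard.
orange + avocado with both tight: 2.56 servings and 1.72 servings → $3.73.
strawberries + avocado with both tight: 2.678 servings and 0.3218 servings → $2.94.
So the least-cost plan costs $1.86.

$1.86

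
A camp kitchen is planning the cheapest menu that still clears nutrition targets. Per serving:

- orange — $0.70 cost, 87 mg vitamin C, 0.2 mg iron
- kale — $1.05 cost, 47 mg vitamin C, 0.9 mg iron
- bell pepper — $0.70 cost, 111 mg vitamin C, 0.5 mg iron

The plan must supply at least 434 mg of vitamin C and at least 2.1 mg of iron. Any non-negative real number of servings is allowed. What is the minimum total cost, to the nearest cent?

An LP optimum is at a vertex; with two nutrient constraints at most two foods are used. Check each candidate.
orange only: max(434/87, 2.1/0.2) = 10.5 servings → $7.35.
kale only: max(434/47, 2.1/0.9) = 9.234 servings → $9.70.
bell pepper only: max(434/111, 2.1/0.5) = 4.2 servings → $2.94.
orange + kale with both tight: 4.237 servings and 1.392 servings → $4.43.
orange + bell pepper: intersection lies outside the first quadrant.
kale + bell pepper with both tight: 0.2107 servings and 3.821 servings → $2.90.
The minimum over all feasible corners is $2.90.

$2.90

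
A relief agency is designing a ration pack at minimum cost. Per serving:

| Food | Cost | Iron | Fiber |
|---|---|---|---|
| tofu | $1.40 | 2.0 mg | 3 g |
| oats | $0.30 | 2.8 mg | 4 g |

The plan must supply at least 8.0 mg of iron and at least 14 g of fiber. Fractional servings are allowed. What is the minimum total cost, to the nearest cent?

$1.05

tofu only: max(8.0/2.0, 14/3) = 4.667 servings → $6.53.
oats only: max(8.0/2.8, 14/4) = 3.5 servings → $1.05.
tofu + oats: intersection lies outside the first quadrant.
So the least-cost plan costs $1.05.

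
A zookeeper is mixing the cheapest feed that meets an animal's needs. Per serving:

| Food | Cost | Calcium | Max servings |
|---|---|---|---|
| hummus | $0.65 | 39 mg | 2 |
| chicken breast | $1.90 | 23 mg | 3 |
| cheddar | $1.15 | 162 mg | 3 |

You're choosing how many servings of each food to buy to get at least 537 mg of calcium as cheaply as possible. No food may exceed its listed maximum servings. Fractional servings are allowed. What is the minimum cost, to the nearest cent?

$4.30

Cost per mg of calcium: cheddar $0.0071, hummus $0.0167, chicken breast $0.0826.
Take 3 servings of cheddar: +486.0 mg calcium for $3.45 (total $3.45, still need 51.0 mg).
Take 1.308 servings of hummus: +51.0 mg calcium for $0.85 (total $4.30, still need 0.0 mg).
Greedy by cheapest-per-mg is optimal for a single linear constraint, so the minimum cost is $4.30.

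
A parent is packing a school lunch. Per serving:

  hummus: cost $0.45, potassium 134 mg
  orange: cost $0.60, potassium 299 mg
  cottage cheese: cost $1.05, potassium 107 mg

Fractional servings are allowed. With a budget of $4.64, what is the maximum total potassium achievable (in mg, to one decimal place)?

Potassium per dollar: orange 498.3, hummus 297.8, cottage cheese 101.9.
With no serving limits, spend the whole cost allowance on orange: $4.64 / $0.60 × 299 mg = 2312.3 mg.

2312.3 mg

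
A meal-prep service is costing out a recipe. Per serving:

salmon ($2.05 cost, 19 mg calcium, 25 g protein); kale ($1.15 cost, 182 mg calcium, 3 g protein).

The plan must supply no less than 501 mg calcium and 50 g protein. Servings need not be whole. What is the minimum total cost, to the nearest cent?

$6.43

Minimising a linear cost over {calcium ≥ 501, protein ≥ 50, servings ≥ 0} — the optimum is at a vertex, using one or two foods.
salmon only: max(501/19, 50/25) = 26.37 servings → $54.06.
kale only: max(501/182, 50/3) = 16.67 servings → $19.17.
salmon + kale with both tight: 1.691 servings and 2.576 servings → $6.43.
The minimum over all feasible corners is $6.43.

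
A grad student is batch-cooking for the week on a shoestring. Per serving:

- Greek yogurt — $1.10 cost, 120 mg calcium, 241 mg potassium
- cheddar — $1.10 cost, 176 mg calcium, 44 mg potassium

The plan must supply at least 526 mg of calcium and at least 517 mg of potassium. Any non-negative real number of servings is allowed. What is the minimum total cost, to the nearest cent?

Greek yogurt only: max(526/120, 517/241) = 4.383 servings → $4.82.
cheddar only: max(526/176, 517/44) = 11.75 servings → $12.93.
Greek yogurt + cheddar with both tight: 1.827 servings and 1.743 servings → $3.93.
So the least-cost plan costs $3.93.

$3.93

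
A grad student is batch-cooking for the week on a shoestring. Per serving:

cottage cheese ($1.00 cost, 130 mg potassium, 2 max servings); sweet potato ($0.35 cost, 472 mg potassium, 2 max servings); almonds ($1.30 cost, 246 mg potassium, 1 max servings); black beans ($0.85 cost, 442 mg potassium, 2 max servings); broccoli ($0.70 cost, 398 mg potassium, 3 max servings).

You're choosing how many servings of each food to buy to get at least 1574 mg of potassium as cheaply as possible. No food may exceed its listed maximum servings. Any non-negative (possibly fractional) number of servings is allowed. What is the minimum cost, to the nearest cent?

Cost per mg of potassium: sweet potato $0.0007, broccoli $0.0018, black beans $0.0019, almonds $0.0053, cottage cheese $0.0077.
Take 2 servings of sweet potato: +944.0 mg potassium for $0.70 (total $0.70, still need 630.0 mg).
Take 1.583 servings of broccoli: +630.0 mg potassium for $1.11 (total $1.81, still need 0.0 mg).
Greedy by cheapest-per-mg is optimal for a single linear constraint, so the minimum cost is $1.81.

$1.81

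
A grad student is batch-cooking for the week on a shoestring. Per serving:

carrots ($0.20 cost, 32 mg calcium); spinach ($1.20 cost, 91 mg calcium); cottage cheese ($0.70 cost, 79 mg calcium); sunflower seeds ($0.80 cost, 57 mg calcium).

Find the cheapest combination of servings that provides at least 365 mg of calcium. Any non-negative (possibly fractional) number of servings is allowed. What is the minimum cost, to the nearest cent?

Cost per mg of calcium: carrots $0.0063, cottage cheese $0.0089, spinach $0.0132, sunflower seeds $0.0140.
With no serving limits, use only carrots: 365 mg / 32 mg = 11.41 servings × $0.20 = $2.28.

$2.28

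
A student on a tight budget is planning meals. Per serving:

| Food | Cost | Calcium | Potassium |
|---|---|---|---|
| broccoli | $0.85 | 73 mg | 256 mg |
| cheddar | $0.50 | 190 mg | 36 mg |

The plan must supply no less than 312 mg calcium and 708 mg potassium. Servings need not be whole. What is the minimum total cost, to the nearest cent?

$2.58

Compare the cost at each extreme point of the feasible region.
broccoli only: max(312/73, 708/256) = 4.274 servings → $3.63.
cheddar only: max(312/190, 708/36) = 19.67 servings → $9.83.
broccoli + cheddar with both tight: 2.679 servings and 0.6126 servings → $2.58.
Cheapest feasible corner: $2.58.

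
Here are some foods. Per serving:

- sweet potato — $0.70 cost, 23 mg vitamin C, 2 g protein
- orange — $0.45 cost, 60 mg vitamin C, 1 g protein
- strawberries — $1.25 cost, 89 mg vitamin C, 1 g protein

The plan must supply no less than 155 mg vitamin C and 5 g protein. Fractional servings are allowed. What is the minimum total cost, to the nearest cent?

$1.95

sweet potato only: max(155/23, 5/2) = 6.739 servings → $4.72.
orange only: max(155/60, 5/1) = 5 servings → $2.25.
strawberries only: max(155/89, 5/1) = 5 servings → $6.25.
sweet potato + orange with both tight: 1.495 servings and 2.01 servings → $1.95.
sweet potato + strawberries with both tight: 1.871 servings and 1.258 servings → $2.88.
orange + strawberries: the both-tight solution has a negative serving — not a feasible corner.
Cheapest feasible corner: $1.95.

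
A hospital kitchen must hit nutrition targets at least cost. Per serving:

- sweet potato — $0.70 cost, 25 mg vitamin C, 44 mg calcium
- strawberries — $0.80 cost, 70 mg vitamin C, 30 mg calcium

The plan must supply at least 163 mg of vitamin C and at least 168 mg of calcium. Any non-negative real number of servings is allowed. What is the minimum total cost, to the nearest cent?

$3.08

Compare the cost at each extreme point of the feasible region.
sweet potato only: max(163/25, 168/44) = 6.52 servings → $4.56.
strawberries only: max(163/70, 168/30) = 5.6 servings → $4.48.
sweet potato + strawberries with both tight: 2.948 servings and 1.276 servings → $3.08.
The minimum over all feasible corners is $3.08.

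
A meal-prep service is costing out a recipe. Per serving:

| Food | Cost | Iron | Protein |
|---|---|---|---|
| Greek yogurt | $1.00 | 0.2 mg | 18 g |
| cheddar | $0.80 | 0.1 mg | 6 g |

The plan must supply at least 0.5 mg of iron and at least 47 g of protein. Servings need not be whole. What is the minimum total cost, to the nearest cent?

$2.61

The cheapest plan sits at a corner of the feasible region — with two constraints it uses at most two foods.
Greek yogurt only: max(0.5/0.2, 47/18) = 2.611 servings → $2.61.
cheddar only: max(0.5/0.1, 47/6) = 7.833 servings → $6.27.
Greek yogurt + cheddar with both targets exact would need a negative amount; discard.
So the least-cost plan costs $2.61.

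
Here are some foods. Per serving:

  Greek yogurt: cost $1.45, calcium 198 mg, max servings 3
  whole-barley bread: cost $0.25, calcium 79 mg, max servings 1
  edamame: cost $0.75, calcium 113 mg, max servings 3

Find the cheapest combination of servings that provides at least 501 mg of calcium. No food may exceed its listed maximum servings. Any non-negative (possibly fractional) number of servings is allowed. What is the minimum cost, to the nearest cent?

Cost per mg of calcium: whole-barley bread $0.0032, edamame $0.0066, Greek yogurt $0.0073.
Take 1 serving of whole-barley bread: +79.0 mg calcium for $0.25 (total $0.25, still need 422.0 mg).
Take 3 servings of edamame: +339.0 mg calcium for $2.25 (total $2.50, still need 83.0 mg).
Take 0.4192 servings of Greek yogurt: +83.0 mg calcium for $0.61 (total $3.11, still need 0.0 mg).
Filling from the cheapest source first is optimal under one linear minimum: $3.11.

$3.11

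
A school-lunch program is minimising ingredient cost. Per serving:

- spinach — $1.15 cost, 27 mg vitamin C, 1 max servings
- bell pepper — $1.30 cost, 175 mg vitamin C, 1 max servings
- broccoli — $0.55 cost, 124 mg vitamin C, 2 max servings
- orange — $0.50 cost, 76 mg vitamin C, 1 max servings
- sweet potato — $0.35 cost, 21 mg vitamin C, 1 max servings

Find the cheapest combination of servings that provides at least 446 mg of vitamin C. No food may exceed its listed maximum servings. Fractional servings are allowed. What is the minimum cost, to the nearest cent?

$2.51

Cost per mg of vitamin C: broccoli $0.0044, orange $0.0066, bell pepper $0.0074, sweet potato $0.0167, spinach $0.0426.
Take 2 servings of broccoli: +248.0 mg vitamin C for $1.10 (total $1.10, still need 198.0 mg).
Take 1 serving of orange: +76.0 mg vitamin C for $0.50 (total $1.60, still need 122.0 mg).
Take 0.6971 servings of bell pepper: +122.0 mg vitamin C for $0.91 (total $2.51, still need 0.0 mg).
Filling from the cheapest source first is optimal under one linear minimum: $2.51.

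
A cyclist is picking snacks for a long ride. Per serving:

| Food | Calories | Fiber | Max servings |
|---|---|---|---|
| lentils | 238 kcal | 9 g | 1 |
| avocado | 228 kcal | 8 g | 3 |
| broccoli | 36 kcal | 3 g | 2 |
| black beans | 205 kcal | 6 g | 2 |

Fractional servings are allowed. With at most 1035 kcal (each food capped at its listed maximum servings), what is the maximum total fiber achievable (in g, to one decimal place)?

Fiber per kcal: broccoli 0.08333, lentils 0.03782, avocado 0.03509, black beans 0.02927.
Take 2 servings of broccoli: uses 72 kcal, +6.0 g fiber (running total 6.0 g).
Take 1 serving of lentils: uses 238 kcal, +9.0 g fiber (running total 15.0 g).
Take 3 servings of avocado: uses 684 kcal, +24.0 g fiber (running total 39.0 g).
Take 0.2 servings of black beans: uses 41 kcal, +1.2 g fiber (running total 40.2 g).
Filling greedily by fiber-per-kcal is optimal for one linear limit, giving 40.2 g.

40.2 g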